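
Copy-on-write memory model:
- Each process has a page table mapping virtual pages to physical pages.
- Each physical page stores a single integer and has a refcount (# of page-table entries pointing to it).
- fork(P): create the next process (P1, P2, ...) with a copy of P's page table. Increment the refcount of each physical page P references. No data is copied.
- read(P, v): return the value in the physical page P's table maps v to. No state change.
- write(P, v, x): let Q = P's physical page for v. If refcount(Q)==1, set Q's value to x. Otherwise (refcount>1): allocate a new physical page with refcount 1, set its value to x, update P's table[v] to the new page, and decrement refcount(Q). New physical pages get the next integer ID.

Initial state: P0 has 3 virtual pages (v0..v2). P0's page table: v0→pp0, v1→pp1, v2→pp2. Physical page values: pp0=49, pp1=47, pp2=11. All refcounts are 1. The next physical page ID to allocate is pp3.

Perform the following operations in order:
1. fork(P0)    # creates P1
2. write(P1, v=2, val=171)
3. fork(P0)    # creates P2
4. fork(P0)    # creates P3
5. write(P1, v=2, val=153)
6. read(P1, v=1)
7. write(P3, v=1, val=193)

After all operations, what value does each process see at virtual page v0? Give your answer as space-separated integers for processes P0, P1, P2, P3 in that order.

Op 1: fork(P0) -> P1. 3 ppages; refcounts: pp0:2 pp1:2 pp2:2
Op 2: write(P1, v2, 171). refcount(pp2)=2>1 -> COPY to pp3. 4 ppages; refcounts: pp0:2 pp1:2 pp2:1 pp3:1
Op 3: fork(P0) -> P2. 4 ppages; refcounts: pp0:3 pp1:3 pp2:2 pp3:1
Op 4: fork(P0) -> P3. 4 ppages; refcounts: pp0:4 pp1:4 pp2:3 pp3:1
Op 5: write(P1, v2, 153). refcount(pp3)=1 -> write in place. 4 ppages; refcounts: pp0:4 pp1:4 pp2:3 pp3:1
Op 6: read(P1, v1) -> 47. No state change.
Op 7: write(P3, v1, 193). refcount(pp1)=4>1 -> COPY to pp4. 5 ppages; refcounts: pp0:4 pp1:3 pp2:3 pp3:1 pp4:1
P0: v0 -> pp0 = 49
P1: v0 -> pp0 = 49
P2: v0 -> pp0 = 49
P3: v0 -> pp0 = 49

Answer: 49 49 49 49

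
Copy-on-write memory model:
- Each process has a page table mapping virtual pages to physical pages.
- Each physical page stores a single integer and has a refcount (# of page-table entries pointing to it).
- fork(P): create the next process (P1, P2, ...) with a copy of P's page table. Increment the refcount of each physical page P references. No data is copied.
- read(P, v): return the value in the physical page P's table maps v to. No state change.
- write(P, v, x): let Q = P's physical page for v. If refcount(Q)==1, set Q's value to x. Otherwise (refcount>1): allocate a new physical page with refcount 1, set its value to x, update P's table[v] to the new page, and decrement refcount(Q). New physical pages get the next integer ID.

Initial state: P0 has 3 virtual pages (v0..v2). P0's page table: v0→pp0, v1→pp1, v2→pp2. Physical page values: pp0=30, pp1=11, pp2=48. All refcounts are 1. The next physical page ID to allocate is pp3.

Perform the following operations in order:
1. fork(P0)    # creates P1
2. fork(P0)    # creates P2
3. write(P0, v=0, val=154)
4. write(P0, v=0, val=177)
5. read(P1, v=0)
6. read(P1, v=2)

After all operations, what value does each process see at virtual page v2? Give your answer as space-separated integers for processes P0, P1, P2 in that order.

Op 1: fork(P0) -> P1. 3 ppages; refcounts: pp0:2 pp1:2 pp2:2
Op 2: fork(P0) -> P2. 3 ppages; refcounts: pp0:3 pp1:3 pp2:3
Op 3: write(P0, v0, 154). refcount(pp0)=3>1 -> COPY to pp3. 4 ppages; refcounts: pp0:2 pp1:3 pp2:3 pp3:1
Op 4: write(P0, v0, 177). refcount(pp3)=1 -> write in place. 4 ppages; refcounts: pp0:2 pp1:3 pp2:3 pp3:1
Op 5: read(P1, v0) -> 30. No state change.
Op 6: read(P1, v2) -> 48. No state change.
P0: v2 -> pp2 = 48
P1: v2 -> pp2 = 48
P2: v2 -> pp2 = 48

Answer: 48 48 48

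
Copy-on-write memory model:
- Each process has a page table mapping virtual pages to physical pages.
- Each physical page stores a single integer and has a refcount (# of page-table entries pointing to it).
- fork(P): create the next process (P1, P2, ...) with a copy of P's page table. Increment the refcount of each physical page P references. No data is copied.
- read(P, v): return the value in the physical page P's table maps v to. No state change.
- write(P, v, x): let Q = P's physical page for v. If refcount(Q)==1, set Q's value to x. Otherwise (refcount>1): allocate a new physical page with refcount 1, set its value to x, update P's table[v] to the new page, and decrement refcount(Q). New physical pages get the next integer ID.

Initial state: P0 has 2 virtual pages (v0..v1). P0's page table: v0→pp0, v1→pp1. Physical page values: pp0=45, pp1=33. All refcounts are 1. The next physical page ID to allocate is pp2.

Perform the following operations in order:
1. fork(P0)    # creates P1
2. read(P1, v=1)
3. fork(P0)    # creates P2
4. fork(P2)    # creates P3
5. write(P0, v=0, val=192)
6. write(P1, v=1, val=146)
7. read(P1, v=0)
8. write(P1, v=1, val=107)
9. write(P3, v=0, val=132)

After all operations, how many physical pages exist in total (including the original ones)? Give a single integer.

Op 1: fork(P0) -> P1. 2 ppages; refcounts: pp0:2 pp1:2
Op 2: read(P1, v1) -> 33. No state change.
Op 3: fork(P0) -> P2. 2 ppages; refcounts: pp0:3 pp1:3
Op 4: fork(P2) -> P3. 2 ppages; refcounts: pp0:4 pp1:4
Op 5: write(P0, v0, 192). refcount(pp0)=4>1 -> COPY to pp2. 3 ppages; refcounts: pp0:3 pp1:4 pp2:1
Op 6: write(P1, v1, 146). refcount(pp1)=4>1 -> COPY to pp3. 4 ppages; refcounts: pp0:3 pp1:3 pp2:1 pp3:1
Op 7: read(P1, v0) -> 45. No state change.
Op 8: write(P1, v1, 107). refcount(pp3)=1 -> write in place. 4 ppages; refcounts: pp0:3 pp1:3 pp2:1 pp3:1
Op 9: write(P3, v0, 132). refcount(pp0)=3>1 -> COPY to pp4. 5 ppages; refcounts: pp0:2 pp1:3 pp2:1 pp3:1 pp4:1

Answer: 5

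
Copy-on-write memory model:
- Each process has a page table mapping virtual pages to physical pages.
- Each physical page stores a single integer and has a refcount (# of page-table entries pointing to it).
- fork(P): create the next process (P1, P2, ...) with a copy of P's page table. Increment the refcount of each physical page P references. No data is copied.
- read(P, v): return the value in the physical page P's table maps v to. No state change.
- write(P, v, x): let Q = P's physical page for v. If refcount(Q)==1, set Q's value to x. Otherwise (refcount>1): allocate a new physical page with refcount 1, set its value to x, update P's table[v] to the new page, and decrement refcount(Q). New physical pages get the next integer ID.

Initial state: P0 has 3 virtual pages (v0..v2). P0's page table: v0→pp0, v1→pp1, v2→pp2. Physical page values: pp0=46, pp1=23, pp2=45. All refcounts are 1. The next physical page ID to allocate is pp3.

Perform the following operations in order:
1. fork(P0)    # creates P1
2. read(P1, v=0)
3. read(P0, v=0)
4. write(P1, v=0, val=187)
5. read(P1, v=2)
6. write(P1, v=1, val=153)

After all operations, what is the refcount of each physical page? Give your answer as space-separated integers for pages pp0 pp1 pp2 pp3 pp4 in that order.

Answer: 1 1 2 1 1

Derivation:
Op 1: fork(P0) -> P1. 3 ppages; refcounts: pp0:2 pp1:2 pp2:2
Op 2: read(P1, v0) -> 46. No state change.
Op 3: read(P0, v0) -> 46. No state change.
Op 4: write(P1, v0, 187). refcount(pp0)=2>1 -> COPY to pp3. 4 ppages; refcounts: pp0:1 pp1:2 pp2:2 pp3:1
Op 5: read(P1, v2) -> 45. No state change.
Op 6: write(P1, v1, 153). refcount(pp1)=2>1 -> COPY to pp4. 5 ppages; refcounts: pp0:1 pp1:1 pp2:2 pp3:1 pp4:1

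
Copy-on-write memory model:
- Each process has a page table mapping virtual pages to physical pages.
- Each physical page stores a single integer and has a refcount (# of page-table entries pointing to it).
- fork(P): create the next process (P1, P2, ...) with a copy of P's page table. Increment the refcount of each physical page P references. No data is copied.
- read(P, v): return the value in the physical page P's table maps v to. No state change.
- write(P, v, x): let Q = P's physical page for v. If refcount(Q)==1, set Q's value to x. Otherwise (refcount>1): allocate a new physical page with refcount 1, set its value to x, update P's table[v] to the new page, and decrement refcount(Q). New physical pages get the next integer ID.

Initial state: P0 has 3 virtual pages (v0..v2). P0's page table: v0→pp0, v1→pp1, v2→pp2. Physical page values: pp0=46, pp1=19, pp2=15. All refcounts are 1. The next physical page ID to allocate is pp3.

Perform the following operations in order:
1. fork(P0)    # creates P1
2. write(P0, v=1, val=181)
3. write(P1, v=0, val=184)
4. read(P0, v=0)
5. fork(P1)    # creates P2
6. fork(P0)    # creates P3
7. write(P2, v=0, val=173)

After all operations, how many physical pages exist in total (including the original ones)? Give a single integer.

Op 1: fork(P0) -> P1. 3 ppages; refcounts: pp0:2 pp1:2 pp2:2
Op 2: write(P0, v1, 181). refcount(pp1)=2>1 -> COPY to pp3. 4 ppages; refcounts: pp0:2 pp1:1 pp2:2 pp3:1
Op 3: write(P1, v0, 184). refcount(pp0)=2>1 -> COPY to pp4. 5 ppages; refcounts: pp0:1 pp1:1 pp2:2 pp3:1 pp4:1
Op 4: read(P0, v0) -> 46. No state change.
Op 5: fork(P1) -> P2. 5 ppages; refcounts: pp0:1 pp1:2 pp2:3 pp3:1 pp4:2
Op 6: fork(P0) -> P3. 5 ppages; refcounts: pp0:2 pp1:2 pp2:4 pp3:2 pp4:2
Op 7: write(P2, v0, 173). refcount(pp4)=2>1 -> COPY to pp5. 6 ppages; refcounts: pp0:2 pp1:2 pp2:4 pp3:2 pp4:1 pp5:1

Answer: 6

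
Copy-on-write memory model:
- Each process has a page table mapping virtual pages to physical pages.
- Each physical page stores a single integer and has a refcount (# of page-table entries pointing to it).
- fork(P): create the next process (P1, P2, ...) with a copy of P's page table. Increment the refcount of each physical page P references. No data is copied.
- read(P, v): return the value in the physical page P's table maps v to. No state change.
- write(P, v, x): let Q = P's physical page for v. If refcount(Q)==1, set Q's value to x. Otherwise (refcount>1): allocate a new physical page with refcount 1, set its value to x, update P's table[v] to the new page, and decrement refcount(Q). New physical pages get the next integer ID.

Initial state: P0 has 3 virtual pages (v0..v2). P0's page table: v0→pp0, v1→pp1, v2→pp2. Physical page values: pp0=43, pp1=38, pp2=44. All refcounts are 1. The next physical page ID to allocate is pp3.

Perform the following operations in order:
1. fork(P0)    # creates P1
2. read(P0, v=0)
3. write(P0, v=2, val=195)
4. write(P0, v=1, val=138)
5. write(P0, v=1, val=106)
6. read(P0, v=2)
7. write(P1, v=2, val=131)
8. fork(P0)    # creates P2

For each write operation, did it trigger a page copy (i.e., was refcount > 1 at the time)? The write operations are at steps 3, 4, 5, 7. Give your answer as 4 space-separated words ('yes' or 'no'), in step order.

Op 1: fork(P0) -> P1. 3 ppages; refcounts: pp0:2 pp1:2 pp2:2
Op 2: read(P0, v0) -> 43. No state change.
Op 3: write(P0, v2, 195). refcount(pp2)=2>1 -> COPY to pp3. 4 ppages; refcounts: pp0:2 pp1:2 pp2:1 pp3:1
Op 4: write(P0, v1, 138). refcount(pp1)=2>1 -> COPY to pp4. 5 ppages; refcounts: pp0:2 pp1:1 pp2:1 pp3:1 pp4:1
Op 5: write(P0, v1, 106). refcount(pp4)=1 -> write in place. 5 ppages; refcounts: pp0:2 pp1:1 pp2:1 pp3:1 pp4:1
Op 6: read(P0, v2) -> 195. No state change.
Op 7: write(P1, v2, 131). refcount(pp2)=1 -> write in place. 5 ppages; refcounts: pp0:2 pp1:1 pp2:1 pp3:1 pp4:1
Op 8: fork(P0) -> P2. 5 ppages; refcounts: pp0:3 pp1:1 pp2:1 pp3:2 pp4:2

yes yes no no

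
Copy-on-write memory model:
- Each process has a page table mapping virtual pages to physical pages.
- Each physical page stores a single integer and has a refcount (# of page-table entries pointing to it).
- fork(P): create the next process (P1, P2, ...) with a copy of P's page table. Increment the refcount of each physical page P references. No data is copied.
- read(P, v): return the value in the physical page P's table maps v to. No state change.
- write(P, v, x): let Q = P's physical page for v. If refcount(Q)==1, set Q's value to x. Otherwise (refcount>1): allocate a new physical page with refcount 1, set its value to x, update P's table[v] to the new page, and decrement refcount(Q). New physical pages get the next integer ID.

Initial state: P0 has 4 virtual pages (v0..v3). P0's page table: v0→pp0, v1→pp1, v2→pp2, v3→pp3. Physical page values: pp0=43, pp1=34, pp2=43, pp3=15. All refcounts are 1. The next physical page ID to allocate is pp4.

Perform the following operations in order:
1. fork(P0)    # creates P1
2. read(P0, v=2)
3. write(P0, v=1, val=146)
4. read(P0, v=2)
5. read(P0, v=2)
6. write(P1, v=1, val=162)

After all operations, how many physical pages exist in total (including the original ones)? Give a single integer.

Op 1: fork(P0) -> P1. 4 ppages; refcounts: pp0:2 pp1:2 pp2:2 pp3:2
Op 2: read(P0, v2) -> 43. No state change.
Op 3: write(P0, v1, 146). refcount(pp1)=2>1 -> COPY to pp4. 5 ppages; refcounts: pp0:2 pp1:1 pp2:2 pp3:2 pp4:1
Op 4: read(P0, v2) -> 43. No state change.
Op 5: read(P0, v2) -> 43. No state change.
Op 6: write(P1, v1, 162). refcount(pp1)=1 -> write in place. 5 ppages; refcounts: pp0:2 pp1:1 pp2:2 pp3:2 pp4:1

Answer: 5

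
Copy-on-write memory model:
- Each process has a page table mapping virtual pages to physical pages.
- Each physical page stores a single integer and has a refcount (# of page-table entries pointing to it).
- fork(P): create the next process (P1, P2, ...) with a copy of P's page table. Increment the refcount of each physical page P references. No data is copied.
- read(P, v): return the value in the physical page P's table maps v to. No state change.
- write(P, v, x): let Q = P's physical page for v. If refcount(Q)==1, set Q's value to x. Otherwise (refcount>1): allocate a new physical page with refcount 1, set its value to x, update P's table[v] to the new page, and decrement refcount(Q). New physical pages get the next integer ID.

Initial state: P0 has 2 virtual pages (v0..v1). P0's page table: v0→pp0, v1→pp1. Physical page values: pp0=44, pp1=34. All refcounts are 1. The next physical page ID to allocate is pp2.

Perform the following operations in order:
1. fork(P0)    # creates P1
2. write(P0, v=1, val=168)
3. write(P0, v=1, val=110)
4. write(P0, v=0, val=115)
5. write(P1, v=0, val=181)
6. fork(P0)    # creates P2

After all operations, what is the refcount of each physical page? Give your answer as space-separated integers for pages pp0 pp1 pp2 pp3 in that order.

Answer: 1 1 2 2

Derivation:
Op 1: fork(P0) -> P1. 2 ppages; refcounts: pp0:2 pp1:2
Op 2: write(P0, v1, 168). refcount(pp1)=2>1 -> COPY to pp2. 3 ppages; refcounts: pp0:2 pp1:1 pp2:1
Op 3: write(P0, v1, 110). refcount(pp2)=1 -> write in place. 3 ppages; refcounts: pp0:2 pp1:1 pp2:1
Op 4: write(P0, v0, 115). refcount(pp0)=2>1 -> COPY to pp3. 4 ppages; refcounts: pp0:1 pp1:1 pp2:1 pp3:1
Op 5: write(P1, v0, 181). refcount(pp0)=1 -> write in place. 4 ppages; refcounts: pp0:1 pp1:1 pp2:1 pp3:1
Op 6: fork(P0) -> P2. 4 ppages; refcounts: pp0:1 pp1:1 pp2:2 pp3:2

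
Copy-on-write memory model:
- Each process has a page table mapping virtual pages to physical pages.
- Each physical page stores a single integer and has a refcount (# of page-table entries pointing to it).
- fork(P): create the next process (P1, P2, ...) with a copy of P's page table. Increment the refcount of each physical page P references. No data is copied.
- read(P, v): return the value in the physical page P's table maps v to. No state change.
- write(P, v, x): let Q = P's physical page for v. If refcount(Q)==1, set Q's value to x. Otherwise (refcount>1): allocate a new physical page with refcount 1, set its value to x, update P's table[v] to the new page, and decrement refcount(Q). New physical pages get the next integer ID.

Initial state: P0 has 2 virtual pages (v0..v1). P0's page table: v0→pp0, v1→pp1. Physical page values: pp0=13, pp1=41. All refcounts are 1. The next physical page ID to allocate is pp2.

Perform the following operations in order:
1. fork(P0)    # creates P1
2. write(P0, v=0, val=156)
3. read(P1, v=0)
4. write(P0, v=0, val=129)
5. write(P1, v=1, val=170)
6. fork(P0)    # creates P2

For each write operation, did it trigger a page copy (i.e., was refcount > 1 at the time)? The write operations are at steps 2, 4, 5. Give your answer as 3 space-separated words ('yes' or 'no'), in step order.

Op 1: fork(P0) -> P1. 2 ppages; refcounts: pp0:2 pp1:2
Op 2: write(P0, v0, 156). refcount(pp0)=2>1 -> COPY to pp2. 3 ppages; refcounts: pp0:1 pp1:2 pp2:1
Op 3: read(P1, v0) -> 13. No state change.
Op 4: write(P0, v0, 129). refcount(pp2)=1 -> write in place. 3 ppages; refcounts: pp0:1 pp1:2 pp2:1
Op 5: write(P1, v1, 170). refcount(pp1)=2>1 -> COPY to pp3. 4 ppages; refcounts: pp0:1 pp1:1 pp2:1 pp3:1
Op 6: fork(P0) -> P2. 4 ppages; refcounts: pp0:1 pp1:2 pp2:2 pp3:1

yes no yes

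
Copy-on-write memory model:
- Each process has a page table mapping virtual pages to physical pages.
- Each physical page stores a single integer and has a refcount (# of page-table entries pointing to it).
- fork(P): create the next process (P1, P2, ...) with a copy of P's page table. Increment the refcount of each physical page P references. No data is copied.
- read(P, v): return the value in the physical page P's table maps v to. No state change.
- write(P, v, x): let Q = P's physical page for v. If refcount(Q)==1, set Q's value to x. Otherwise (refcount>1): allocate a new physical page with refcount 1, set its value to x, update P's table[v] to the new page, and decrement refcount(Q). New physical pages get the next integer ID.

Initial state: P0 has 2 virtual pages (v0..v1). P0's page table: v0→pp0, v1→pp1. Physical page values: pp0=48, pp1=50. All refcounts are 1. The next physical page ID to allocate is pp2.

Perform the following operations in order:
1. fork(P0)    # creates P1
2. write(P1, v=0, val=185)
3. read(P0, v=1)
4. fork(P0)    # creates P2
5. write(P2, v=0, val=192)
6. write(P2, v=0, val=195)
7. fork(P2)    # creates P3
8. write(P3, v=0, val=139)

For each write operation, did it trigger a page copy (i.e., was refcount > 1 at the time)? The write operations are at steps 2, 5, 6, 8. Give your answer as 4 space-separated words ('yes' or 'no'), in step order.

Op 1: fork(P0) -> P1. 2 ppages; refcounts: pp0:2 pp1:2
Op 2: write(P1, v0, 185). refcount(pp0)=2>1 -> COPY to pp2. 3 ppages; refcounts: pp0:1 pp1:2 pp2:1
Op 3: read(P0, v1) -> 50. No state change.
Op 4: fork(P0) -> P2. 3 ppages; refcounts: pp0:2 pp1:3 pp2:1
Op 5: write(P2, v0, 192). refcount(pp0)=2>1 -> COPY to pp3. 4 ppages; refcounts: pp0:1 pp1:3 pp2:1 pp3:1
Op 6: write(P2, v0, 195). refcount(pp3)=1 -> write in place. 4 ppages; refcounts: pp0:1 pp1:3 pp2:1 pp3:1
Op 7: fork(P2) -> P3. 4 ppages; refcounts: pp0:1 pp1:4 pp2:1 pp3:2
Op 8: write(P3, v0, 139). refcount(pp3)=2>1 -> COPY to pp4. 5 ppages; refcounts: pp0:1 pp1:4 pp2:1 pp3:1 pp4:1

yes yes no yes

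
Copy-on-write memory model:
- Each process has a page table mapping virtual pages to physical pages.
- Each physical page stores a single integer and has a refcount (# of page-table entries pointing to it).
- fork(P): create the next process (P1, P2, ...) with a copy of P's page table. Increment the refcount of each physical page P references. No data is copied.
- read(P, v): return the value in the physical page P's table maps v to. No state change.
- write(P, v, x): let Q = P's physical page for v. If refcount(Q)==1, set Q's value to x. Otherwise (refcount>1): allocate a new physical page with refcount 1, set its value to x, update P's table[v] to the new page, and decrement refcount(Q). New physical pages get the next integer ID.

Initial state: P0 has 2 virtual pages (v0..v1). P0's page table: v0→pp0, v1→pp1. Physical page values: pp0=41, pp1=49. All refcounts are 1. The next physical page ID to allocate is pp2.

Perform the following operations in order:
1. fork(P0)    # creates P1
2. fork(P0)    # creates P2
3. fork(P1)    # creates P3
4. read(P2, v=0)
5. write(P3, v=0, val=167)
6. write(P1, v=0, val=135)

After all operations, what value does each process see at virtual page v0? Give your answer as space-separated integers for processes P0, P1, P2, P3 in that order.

Op 1: fork(P0) -> P1. 2 ppages; refcounts: pp0:2 pp1:2
Op 2: fork(P0) -> P2. 2 ppages; refcounts: pp0:3 pp1:3
Op 3: fork(P1) -> P3. 2 ppages; refcounts: pp0:4 pp1:4
Op 4: read(P2, v0) -> 41. No state change.
Op 5: write(P3, v0, 167). refcount(pp0)=4>1 -> COPY to pp2. 3 ppages; refcounts: pp0:3 pp1:4 pp2:1
Op 6: write(P1, v0, 135). refcount(pp0)=3>1 -> COPY to pp3. 4 ppages; refcounts: pp0:2 pp1:4 pp2:1 pp3:1
P0: v0 -> pp0 = 41
P1: v0 -> pp3 = 135
P2: v0 -> pp0 = 41
P3: v0 -> pp2 = 167

Answer: 41 135 41 167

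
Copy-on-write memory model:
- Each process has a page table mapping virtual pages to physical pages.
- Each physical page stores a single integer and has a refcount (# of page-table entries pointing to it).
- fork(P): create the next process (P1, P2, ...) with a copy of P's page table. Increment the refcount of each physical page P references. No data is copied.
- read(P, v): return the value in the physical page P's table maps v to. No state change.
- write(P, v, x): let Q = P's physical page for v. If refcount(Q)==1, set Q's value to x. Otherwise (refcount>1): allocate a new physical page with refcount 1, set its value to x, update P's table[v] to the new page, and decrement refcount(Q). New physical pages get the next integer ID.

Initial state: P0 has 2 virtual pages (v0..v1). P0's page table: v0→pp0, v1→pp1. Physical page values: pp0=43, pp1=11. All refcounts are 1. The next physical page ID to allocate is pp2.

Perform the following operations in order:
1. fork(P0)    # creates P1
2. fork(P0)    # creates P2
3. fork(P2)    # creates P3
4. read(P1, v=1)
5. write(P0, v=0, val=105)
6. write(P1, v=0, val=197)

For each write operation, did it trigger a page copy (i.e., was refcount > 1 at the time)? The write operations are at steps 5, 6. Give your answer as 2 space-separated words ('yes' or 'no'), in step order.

Op 1: fork(P0) -> P1. 2 ppages; refcounts: pp0:2 pp1:2
Op 2: fork(P0) -> P2. 2 ppages; refcounts: pp0:3 pp1:3
Op 3: fork(P2) -> P3. 2 ppages; refcounts: pp0:4 pp1:4
Op 4: read(P1, v1) -> 11. No state change.
Op 5: write(P0, v0, 105). refcount(pp0)=4>1 -> COPY to pp2. 3 ppages; refcounts: pp0:3 pp1:4 pp2:1
Op 6: write(P1, v0, 197). refcount(pp0)=3>1 -> COPY to pp3. 4 ppages; refcounts: pp0:2 pp1:4 pp2:1 pp3:1

yes yes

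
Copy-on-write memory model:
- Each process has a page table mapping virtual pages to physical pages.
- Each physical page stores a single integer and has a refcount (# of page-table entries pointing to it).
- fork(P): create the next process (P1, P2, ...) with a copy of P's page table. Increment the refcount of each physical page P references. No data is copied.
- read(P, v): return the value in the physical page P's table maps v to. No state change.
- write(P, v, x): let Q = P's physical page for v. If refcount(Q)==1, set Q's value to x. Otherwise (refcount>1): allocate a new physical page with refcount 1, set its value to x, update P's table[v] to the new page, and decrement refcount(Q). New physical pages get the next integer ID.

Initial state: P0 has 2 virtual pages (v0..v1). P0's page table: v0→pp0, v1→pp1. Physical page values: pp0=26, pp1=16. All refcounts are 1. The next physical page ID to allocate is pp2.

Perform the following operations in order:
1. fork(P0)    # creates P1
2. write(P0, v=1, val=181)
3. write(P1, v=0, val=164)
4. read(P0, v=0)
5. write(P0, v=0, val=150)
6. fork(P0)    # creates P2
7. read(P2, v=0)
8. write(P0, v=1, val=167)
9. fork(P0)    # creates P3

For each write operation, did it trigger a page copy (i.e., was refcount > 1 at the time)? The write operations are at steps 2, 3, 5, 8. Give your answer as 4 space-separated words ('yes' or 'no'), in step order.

Op 1: fork(P0) -> P1. 2 ppages; refcounts: pp0:2 pp1:2
Op 2: write(P0, v1, 181). refcount(pp1)=2>1 -> COPY to pp2. 3 ppages; refcounts: pp0:2 pp1:1 pp2:1
Op 3: write(P1, v0, 164). refcount(pp0)=2>1 -> COPY to pp3. 4 ppages; refcounts: pp0:1 pp1:1 pp2:1 pp3:1
Op 4: read(P0, v0) -> 26. No state change.
Op 5: write(P0, v0, 150). refcount(pp0)=1 -> write in place. 4 ppages; refcounts: pp0:1 pp1:1 pp2:1 pp3:1
Op 6: fork(P0) -> P2. 4 ppages; refcounts: pp0:2 pp1:1 pp2:2 pp3:1
Op 7: read(P2, v0) -> 150. No state change.
Op 8: write(P0, v1, 167). refcount(pp2)=2>1 -> COPY to pp4. 5 ppages; refcounts: pp0:2 pp1:1 pp2:1 pp3:1 pp4:1
Op 9: fork(P0) -> P3. 5 ppages; refcounts: pp0:3 pp1:1 pp2:1 pp3:1 pp4:2

yes yes no yes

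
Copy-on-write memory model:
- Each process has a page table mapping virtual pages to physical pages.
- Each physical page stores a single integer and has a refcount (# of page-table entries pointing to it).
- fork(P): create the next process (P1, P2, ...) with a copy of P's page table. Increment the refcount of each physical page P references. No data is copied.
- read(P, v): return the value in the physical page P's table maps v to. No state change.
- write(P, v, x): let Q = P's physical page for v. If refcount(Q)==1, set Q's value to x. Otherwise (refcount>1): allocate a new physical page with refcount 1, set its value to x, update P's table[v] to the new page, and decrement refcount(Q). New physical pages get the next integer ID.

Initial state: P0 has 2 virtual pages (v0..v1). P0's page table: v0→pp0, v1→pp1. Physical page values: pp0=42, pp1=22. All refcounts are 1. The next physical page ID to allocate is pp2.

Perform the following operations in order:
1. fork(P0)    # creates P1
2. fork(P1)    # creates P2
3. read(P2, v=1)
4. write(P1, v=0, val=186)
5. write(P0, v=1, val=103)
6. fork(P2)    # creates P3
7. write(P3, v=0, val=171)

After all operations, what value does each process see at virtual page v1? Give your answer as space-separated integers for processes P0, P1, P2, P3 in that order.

Answer: 103 22 22 22

Derivation:
Op 1: fork(P0) -> P1. 2 ppages; refcounts: pp0:2 pp1:2
Op 2: fork(P1) -> P2. 2 ppages; refcounts: pp0:3 pp1:3
Op 3: read(P2, v1) -> 22. No state change.
Op 4: write(P1, v0, 186). refcount(pp0)=3>1 -> COPY to pp2. 3 ppages; refcounts: pp0:2 pp1:3 pp2:1
Op 5: write(P0, v1, 103). refcount(pp1)=3>1 -> COPY to pp3. 4 ppages; refcounts: pp0:2 pp1:2 pp2:1 pp3:1
Op 6: fork(P2) -> P3. 4 ppages; refcounts: pp0:3 pp1:3 pp2:1 pp3:1
Op 7: write(P3, v0, 171). refcount(pp0)=3>1 -> COPY to pp4. 5 ppages; refcounts: pp0:2 pp1:3 pp2:1 pp3:1 pp4:1
P0: v1 -> pp3 = 103
P1: v1 -> pp1 = 22
P2: v1 -> pp1 = 22
P3: v1 -> pp1 = 22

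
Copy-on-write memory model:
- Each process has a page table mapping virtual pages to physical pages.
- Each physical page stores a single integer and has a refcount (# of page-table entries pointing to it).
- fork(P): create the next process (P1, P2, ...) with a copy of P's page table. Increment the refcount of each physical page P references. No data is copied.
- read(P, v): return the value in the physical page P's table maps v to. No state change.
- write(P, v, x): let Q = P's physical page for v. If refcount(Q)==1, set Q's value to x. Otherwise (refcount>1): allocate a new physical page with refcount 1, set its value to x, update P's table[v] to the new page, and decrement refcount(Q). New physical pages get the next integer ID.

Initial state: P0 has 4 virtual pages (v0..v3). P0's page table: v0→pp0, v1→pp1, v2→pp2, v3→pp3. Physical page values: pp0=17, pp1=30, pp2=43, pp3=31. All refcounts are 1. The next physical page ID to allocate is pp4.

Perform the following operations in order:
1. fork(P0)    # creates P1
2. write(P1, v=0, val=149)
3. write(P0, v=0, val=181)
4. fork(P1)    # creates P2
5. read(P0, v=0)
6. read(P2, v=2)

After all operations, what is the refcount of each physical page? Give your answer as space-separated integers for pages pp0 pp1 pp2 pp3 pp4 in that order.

Answer: 1 3 3 3 2

Derivation:
Op 1: fork(P0) -> P1. 4 ppages; refcounts: pp0:2 pp1:2 pp2:2 pp3:2
Op 2: write(P1, v0, 149). refcount(pp0)=2>1 -> COPY to pp4. 5 ppages; refcounts: pp0:1 pp1:2 pp2:2 pp3:2 pp4:1
Op 3: write(P0, v0, 181). refcount(pp0)=1 -> write in place. 5 ppages; refcounts: pp0:1 pp1:2 pp2:2 pp3:2 pp4:1
Op 4: fork(P1) -> P2. 5 ppages; refcounts: pp0:1 pp1:3 pp2:3 pp3:3 pp4:2
Op 5: read(P0, v0) -> 181. No state change.
Op 6: read(P2, v2) -> 43. No state change.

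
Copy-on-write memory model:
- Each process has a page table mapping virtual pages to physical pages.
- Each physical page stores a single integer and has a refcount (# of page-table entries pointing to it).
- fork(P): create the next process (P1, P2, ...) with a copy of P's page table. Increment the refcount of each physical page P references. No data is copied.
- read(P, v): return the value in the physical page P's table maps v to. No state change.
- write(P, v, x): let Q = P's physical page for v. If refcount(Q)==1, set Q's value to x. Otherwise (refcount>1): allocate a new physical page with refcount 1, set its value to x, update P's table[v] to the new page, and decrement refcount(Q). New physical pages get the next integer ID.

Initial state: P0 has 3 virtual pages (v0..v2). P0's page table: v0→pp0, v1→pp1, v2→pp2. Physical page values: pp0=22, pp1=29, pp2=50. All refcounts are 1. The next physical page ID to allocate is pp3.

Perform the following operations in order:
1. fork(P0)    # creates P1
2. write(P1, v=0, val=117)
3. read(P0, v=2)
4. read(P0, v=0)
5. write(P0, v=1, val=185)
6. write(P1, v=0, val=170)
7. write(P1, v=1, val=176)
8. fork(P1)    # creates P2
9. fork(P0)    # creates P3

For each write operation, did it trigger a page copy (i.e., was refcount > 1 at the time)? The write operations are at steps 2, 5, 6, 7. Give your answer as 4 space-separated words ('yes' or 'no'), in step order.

Op 1: fork(P0) -> P1. 3 ppages; refcounts: pp0:2 pp1:2 pp2:2
Op 2: write(P1, v0, 117). refcount(pp0)=2>1 -> COPY to pp3. 4 ppages; refcounts: pp0:1 pp1:2 pp2:2 pp3:1
Op 3: read(P0, v2) -> 50. No state change.
Op 4: read(P0, v0) -> 22. No state change.
Op 5: write(P0, v1, 185). refcount(pp1)=2>1 -> COPY to pp4. 5 ppages; refcounts: pp0:1 pp1:1 pp2:2 pp3:1 pp4:1
Op 6: write(P1, v0, 170). refcount(pp3)=1 -> write in place. 5 ppages; refcounts: pp0:1 pp1:1 pp2:2 pp3:1 pp4:1
Op 7: write(P1, v1, 176). refcount(pp1)=1 -> write in place. 5 ppages; refcounts: pp0:1 pp1:1 pp2:2 pp3:1 pp4:1
Op 8: fork(P1) -> P2. 5 ppages; refcounts: pp0:1 pp1:2 pp2:3 pp3:2 pp4:1
Op 9: fork(P0) -> P3. 5 ppages; refcounts: pp0:2 pp1:2 pp2:4 pp3:2 pp4:2

yes yes no no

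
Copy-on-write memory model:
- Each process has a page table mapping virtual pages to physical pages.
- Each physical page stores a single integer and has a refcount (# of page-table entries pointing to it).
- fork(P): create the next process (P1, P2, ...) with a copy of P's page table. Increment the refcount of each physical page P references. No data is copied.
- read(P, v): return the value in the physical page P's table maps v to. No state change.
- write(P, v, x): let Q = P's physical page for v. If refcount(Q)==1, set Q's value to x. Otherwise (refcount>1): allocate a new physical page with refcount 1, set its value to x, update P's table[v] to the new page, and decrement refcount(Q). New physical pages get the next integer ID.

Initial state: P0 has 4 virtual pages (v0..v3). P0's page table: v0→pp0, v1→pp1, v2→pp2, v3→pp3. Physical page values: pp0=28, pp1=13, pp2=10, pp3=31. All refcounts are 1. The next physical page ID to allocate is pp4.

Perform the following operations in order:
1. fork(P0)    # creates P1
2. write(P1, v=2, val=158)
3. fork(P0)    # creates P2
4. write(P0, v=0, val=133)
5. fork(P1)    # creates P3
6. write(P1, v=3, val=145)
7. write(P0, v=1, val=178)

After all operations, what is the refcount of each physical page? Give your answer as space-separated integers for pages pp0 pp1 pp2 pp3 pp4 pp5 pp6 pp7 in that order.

Answer: 3 3 2 3 2 1 1 1

Derivation:
Op 1: fork(P0) -> P1. 4 ppages; refcounts: pp0:2 pp1:2 pp2:2 pp3:2
Op 2: write(P1, v2, 158). refcount(pp2)=2>1 -> COPY to pp4. 5 ppages; refcounts: pp0:2 pp1:2 pp2:1 pp3:2 pp4:1
Op 3: fork(P0) -> P2. 5 ppages; refcounts: pp0:3 pp1:3 pp2:2 pp3:3 pp4:1
Op 4: write(P0, v0, 133). refcount(pp0)=3>1 -> COPY to pp5. 6 ppages; refcounts: pp0:2 pp1:3 pp2:2 pp3:3 pp4:1 pp5:1
Op 5: fork(P1) -> P3. 6 ppages; refcounts: pp0:3 pp1:4 pp2:2 pp3:4 pp4:2 pp5:1
Op 6: write(P1, v3, 145). refcount(pp3)=4>1 -> COPY to pp6. 7 ppages; refcounts: pp0:3 pp1:4 pp2:2 pp3:3 pp4:2 pp5:1 pp6:1
Op 7: write(P0, v1, 178). refcount(pp1)=4>1 -> COPY to pp7. 8 ppages; refcounts: pp0:3 pp1:3 pp2:2 pp3:3 pp4:2 pp5:1 pp6:1 pp7:1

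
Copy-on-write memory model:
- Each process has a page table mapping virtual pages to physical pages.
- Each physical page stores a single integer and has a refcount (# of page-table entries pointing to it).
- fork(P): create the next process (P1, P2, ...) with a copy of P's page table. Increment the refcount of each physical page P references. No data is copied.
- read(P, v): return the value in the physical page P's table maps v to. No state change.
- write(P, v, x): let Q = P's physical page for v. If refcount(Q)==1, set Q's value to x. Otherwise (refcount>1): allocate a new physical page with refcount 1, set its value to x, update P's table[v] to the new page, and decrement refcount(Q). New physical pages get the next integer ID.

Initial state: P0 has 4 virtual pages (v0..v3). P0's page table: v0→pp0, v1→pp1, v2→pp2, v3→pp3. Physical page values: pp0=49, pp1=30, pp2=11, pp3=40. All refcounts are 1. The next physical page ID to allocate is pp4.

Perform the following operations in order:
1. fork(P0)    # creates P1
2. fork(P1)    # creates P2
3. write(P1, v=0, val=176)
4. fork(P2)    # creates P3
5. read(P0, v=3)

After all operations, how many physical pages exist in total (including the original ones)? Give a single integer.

Op 1: fork(P0) -> P1. 4 ppages; refcounts: pp0:2 pp1:2 pp2:2 pp3:2
Op 2: fork(P1) -> P2. 4 ppages; refcounts: pp0:3 pp1:3 pp2:3 pp3:3
Op 3: write(P1, v0, 176). refcount(pp0)=3>1 -> COPY to pp4. 5 ppages; refcounts: pp0:2 pp1:3 pp2:3 pp3:3 pp4:1
Op 4: fork(P2) -> P3. 5 ppages; refcounts: pp0:3 pp1:4 pp2:4 pp3:4 pp4:1
Op 5: read(P0, v3) -> 40. No state change.

Answer: 5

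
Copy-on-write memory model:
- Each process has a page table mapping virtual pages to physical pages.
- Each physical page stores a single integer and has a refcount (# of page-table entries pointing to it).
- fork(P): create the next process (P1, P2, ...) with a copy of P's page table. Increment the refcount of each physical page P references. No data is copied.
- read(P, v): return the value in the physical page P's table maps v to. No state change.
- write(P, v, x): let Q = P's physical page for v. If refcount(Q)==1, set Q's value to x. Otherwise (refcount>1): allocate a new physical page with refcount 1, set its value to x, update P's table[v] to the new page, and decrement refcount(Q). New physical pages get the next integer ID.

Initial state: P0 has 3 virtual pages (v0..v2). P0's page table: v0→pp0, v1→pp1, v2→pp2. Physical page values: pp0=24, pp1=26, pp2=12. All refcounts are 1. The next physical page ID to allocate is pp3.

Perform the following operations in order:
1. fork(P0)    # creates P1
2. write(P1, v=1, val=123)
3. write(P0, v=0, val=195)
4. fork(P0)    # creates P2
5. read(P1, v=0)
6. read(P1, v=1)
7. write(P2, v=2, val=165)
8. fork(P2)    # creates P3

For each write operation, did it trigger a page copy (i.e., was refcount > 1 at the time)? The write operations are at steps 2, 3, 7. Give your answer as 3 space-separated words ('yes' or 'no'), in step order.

Op 1: fork(P0) -> P1. 3 ppages; refcounts: pp0:2 pp1:2 pp2:2
Op 2: write(P1, v1, 123). refcount(pp1)=2>1 -> COPY to pp3. 4 ppages; refcounts: pp0:2 pp1:1 pp2:2 pp3:1
Op 3: write(P0, v0, 195). refcount(pp0)=2>1 -> COPY to pp4. 5 ppages; refcounts: pp0:1 pp1:1 pp2:2 pp3:1 pp4:1
Op 4: fork(P0) -> P2. 5 ppages; refcounts: pp0:1 pp1:2 pp2:3 pp3:1 pp4:2
Op 5: read(P1, v0) -> 24. No state change.
Op 6: read(P1, v1) -> 123. No state change.
Op 7: write(P2, v2, 165). refcount(pp2)=3>1 -> COPY to pp5. 6 ppages; refcounts: pp0:1 pp1:2 pp2:2 pp3:1 pp4:2 pp5:1
Op 8: fork(P2) -> P3. 6 ppages; refcounts: pp0:1 pp1:3 pp2:2 pp3:1 pp4:3 pp5:2

yes yes yes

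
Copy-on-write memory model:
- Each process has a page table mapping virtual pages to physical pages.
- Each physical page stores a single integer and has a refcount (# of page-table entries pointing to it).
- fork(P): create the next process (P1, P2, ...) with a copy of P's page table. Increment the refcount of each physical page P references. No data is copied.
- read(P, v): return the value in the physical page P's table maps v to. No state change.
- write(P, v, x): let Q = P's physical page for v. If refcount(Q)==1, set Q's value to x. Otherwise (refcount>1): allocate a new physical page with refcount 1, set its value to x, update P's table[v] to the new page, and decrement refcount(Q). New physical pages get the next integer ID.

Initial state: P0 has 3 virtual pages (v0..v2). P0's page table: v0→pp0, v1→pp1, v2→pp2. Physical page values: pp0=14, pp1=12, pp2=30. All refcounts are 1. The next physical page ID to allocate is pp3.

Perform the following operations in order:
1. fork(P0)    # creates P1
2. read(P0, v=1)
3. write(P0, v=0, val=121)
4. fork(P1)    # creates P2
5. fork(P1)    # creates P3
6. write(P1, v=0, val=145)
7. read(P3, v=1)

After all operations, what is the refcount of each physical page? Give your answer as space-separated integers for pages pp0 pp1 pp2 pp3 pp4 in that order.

Op 1: fork(P0) -> P1. 3 ppages; refcounts: pp0:2 pp1:2 pp2:2
Op 2: read(P0, v1) -> 12. No state change.
Op 3: write(P0, v0, 121). refcount(pp0)=2>1 -> COPY to pp3. 4 ppages; refcounts: pp0:1 pp1:2 pp2:2 pp3:1
Op 4: fork(P1) -> P2. 4 ppages; refcounts: pp0:2 pp1:3 pp2:3 pp3:1
Op 5: fork(P1) -> P3. 4 ppages; refcounts: pp0:3 pp1:4 pp2:4 pp3:1
Op 6: write(P1, v0, 145). refcount(pp0)=3>1 -> COPY to pp4. 5 ppages; refcounts: pp0:2 pp1:4 pp2:4 pp3:1 pp4:1
Op 7: read(P3, v1) -> 12. No state change.

Answer: 2 4 4 1 1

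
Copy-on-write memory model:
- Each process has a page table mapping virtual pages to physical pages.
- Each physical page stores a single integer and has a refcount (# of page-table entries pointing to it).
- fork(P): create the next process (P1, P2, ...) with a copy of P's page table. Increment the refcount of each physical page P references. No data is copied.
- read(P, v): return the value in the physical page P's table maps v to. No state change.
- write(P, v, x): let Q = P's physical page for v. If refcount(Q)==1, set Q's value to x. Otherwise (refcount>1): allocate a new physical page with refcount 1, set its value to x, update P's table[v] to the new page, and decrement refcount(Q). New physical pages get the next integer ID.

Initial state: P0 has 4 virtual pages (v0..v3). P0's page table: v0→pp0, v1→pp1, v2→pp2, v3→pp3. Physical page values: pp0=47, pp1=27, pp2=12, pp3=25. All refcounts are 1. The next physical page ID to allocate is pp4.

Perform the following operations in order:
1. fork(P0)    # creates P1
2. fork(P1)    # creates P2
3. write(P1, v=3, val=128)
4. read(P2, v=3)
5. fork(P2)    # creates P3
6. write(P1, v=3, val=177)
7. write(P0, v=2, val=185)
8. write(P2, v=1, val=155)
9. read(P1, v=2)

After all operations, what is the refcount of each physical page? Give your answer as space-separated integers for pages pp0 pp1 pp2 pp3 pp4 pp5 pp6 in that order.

Answer: 4 3 3 3 1 1 1

Derivation:
Op 1: fork(P0) -> P1. 4 ppages; refcounts: pp0:2 pp1:2 pp2:2 pp3:2
Op 2: fork(P1) -> P2. 4 ppages; refcounts: pp0:3 pp1:3 pp2:3 pp3:3
Op 3: write(P1, v3, 128). refcount(pp3)=3>1 -> COPY to pp4. 5 ppages; refcounts: pp0:3 pp1:3 pp2:3 pp3:2 pp4:1
Op 4: read(P2, v3) -> 25. No state change.
Op 5: fork(P2) -> P3. 5 ppages; refcounts: pp0:4 pp1:4 pp2:4 pp3:3 pp4:1
Op 6: write(P1, v3, 177). refcount(pp4)=1 -> write in place. 5 ppages; refcounts: pp0:4 pp1:4 pp2:4 pp3:3 pp4:1
Op 7: write(P0, v2, 185). refcount(pp2)=4>1 -> COPY to pp5. 6 ppages; refcounts: pp0:4 pp1:4 pp2:3 pp3:3 pp4:1 pp5:1
Op 8: write(P2, v1, 155). refcount(pp1)=4>1 -> COPY to pp6. 7 ppages; refcounts: pp0:4 pp1:3 pp2:3 pp3:3 pp4:1 pp5:1 pp6:1
Op 9: read(P1, v2) -> 12. No state change.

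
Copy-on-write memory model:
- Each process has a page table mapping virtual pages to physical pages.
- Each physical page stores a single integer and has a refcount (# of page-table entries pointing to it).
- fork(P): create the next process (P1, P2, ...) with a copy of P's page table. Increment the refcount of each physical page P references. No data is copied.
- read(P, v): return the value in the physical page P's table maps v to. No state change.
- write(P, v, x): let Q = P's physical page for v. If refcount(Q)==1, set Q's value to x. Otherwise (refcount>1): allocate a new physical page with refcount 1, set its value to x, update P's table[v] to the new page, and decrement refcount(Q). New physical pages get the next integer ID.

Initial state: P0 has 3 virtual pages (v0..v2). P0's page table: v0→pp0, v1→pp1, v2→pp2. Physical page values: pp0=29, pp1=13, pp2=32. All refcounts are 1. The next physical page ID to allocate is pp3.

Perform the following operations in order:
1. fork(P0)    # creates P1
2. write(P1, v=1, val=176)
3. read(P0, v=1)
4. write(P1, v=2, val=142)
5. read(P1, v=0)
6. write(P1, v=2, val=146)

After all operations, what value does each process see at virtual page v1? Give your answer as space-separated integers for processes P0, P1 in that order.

Answer: 13 176

Derivation:
Op 1: fork(P0) -> P1. 3 ppages; refcounts: pp0:2 pp1:2 pp2:2
Op 2: write(P1, v1, 176). refcount(pp1)=2>1 -> COPY to pp3. 4 ppages; refcounts: pp0:2 pp1:1 pp2:2 pp3:1
Op 3: read(P0, v1) -> 13. No state change.
Op 4: write(P1, v2, 142). refcount(pp2)=2>1 -> COPY to pp4. 5 ppages; refcounts: pp0:2 pp1:1 pp2:1 pp3:1 pp4:1
Op 5: read(P1, v0) -> 29. No state change.
Op 6: write(P1, v2, 146). refcount(pp4)=1 -> write in place. 5 ppages; refcounts: pp0:2 pp1:1 pp2:1 pp3:1 pp4:1
P0: v1 -> pp1 = 13
P1: v1 -> pp3 = 176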